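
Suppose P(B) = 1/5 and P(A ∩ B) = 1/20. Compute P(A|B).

P(A|B) = P(A ∩ B) / P(B)
= (1/20) / (1/5)
= 1/4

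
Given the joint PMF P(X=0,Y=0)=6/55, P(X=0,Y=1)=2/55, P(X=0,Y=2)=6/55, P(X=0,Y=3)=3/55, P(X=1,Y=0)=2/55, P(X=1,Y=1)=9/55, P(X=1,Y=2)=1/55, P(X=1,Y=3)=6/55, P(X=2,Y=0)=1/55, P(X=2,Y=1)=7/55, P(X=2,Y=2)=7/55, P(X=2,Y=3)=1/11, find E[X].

First find marginal of X:
P(X=0) = 17/55
P(X=1) = 18/55
P(X=2) = 4/11
E[X] = 0 × 17/55 + 1 × 18/55 + 2 × 4/11 = 58/55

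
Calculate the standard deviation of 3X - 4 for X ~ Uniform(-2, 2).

For X ~ Uniform(-2, 2):
Var(X) = \frac{4}{3}
SD(X) = √(Var(X)) = √(\frac{4}{3}) = \frac{2 \sqrt{3}}{3}
SD(3X - 4) = |3| × SD(X) = 3 × \frac{2 \sqrt{3}}{3} = 2 \sqrt{3}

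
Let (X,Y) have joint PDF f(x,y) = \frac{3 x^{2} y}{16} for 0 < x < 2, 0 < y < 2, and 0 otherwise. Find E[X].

f_X(x) = ∫_0^2 \frac{3 x^{2} y}{16} dy = \frac{3 x^{2}}{8}
E[X] = ∫_0^2 x × (\frac{3 x^{2}}{8}) dx = \frac{3}{2}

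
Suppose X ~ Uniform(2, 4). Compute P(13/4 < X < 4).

P(13/4 < X < 4) = ∫_{13/4}^{4} f(x) dx
where f(x) = \frac{1}{2}
= \frac{3}{8}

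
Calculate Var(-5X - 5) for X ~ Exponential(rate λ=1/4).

For X ~ Exponential(rate λ=1/4):
Var(X) = 16
Var(-5X - 5) = (-5)² × Var(X) = 25 × 16 = 400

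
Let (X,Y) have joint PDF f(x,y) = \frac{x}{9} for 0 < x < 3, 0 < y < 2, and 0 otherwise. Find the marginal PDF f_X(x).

f_X(x) = ∫_0^2 f(x,y) dy
= ∫_0^2 \frac{x}{9} dy
= \frac{2 x}{9} for 0 < x < 3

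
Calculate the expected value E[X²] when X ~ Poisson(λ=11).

Using the identity E[X²] = Var(X) + (E[X])²:
E[X] = 11
Var(X) = 11
E[X²] = 11 + (11)²
= 132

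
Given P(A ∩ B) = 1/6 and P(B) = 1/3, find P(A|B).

P(A|B) = P(A ∩ B) / P(B)
= (1/6) / (1/3)
= 1/2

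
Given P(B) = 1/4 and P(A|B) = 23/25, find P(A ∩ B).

By definition, P(A|B) = P(A ∩ B) / P(B)
So P(A ∩ B) = P(A|B) × P(B)
= 23/25 × 1/4
= 23/100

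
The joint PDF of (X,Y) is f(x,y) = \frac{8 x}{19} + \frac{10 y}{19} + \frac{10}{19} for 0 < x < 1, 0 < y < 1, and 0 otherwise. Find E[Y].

E[Y] = ∫_0^1 ∫_0^1 y × f(x,y) dx dy
= \frac{31}{57}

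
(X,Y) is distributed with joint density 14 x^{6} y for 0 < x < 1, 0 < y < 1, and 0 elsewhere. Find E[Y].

E[Y] = ∫_0^1 ∫_0^1 y × f(x,y) dx dy
= \frac{2}{3}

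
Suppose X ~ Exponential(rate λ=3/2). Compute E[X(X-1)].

E[X(X-1)] = E[X² - X] = E[X²] - E[X]
E[X] = \frac{2}{3}
E[X²] = Var(X) + (E[X])² = \frac{4}{9} + (\frac{2}{3})² = \frac{8}{9}
E[X(X-1)] = \frac{8}{9} - \frac{2}{3} = \frac{2}{9}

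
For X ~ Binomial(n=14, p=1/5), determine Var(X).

For X ~ Binomial(n=14, p=1/5):
Var(X) = \frac{56}{25}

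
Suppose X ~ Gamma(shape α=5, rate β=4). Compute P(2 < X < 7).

P(2 < X < 7) = ∫_{2}^{7} f(x) dx
where f(x) = \frac{128 x^{4} e^{- 4 x}}{3}
= \frac{-89071 + 891 e^{20}}{3 e^{28}}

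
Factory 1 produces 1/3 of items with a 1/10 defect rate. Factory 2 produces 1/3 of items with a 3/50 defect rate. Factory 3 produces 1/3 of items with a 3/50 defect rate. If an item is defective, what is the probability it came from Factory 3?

Using Bayes' theorem:
P(F1) = 1/3, P(D|F1) = 1/10
P(F2) = 1/3, P(D|F2) = 3/50
P(F3) = 1/3, P(D|F3) = 3/50
P(D) = P(D|F1)P(F1) + P(D|F2)P(F2) + P(D|F3)P(F3)
     = \frac{11}{150}
P(F3|D) = P(D|F3)P(F3) / P(D)
= \frac{3}{11}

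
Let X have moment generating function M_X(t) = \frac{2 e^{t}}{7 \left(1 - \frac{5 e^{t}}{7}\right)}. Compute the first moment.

To find E[X], compute M^(1)(0):
M^(1)(t) = \frac{2 e^{t}}{7 \left(1 - \frac{5 e^{t}}{7}\right)} + \frac{10 e^{2 t}}{49 \left(1 - \frac{5 e^{t}}{7}\right)^{2}}
M^(1)(0) = \frac{7}{2}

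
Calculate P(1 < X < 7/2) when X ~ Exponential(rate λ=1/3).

P(1 < X < 7/2) = ∫_{1}^{7/2} f(x) dx
where f(x) = \frac{e^{- \frac{x}{3}}}{3}
= - \frac{1}{e^{\frac{7}{6}}} + e^{- \frac{1}{3}}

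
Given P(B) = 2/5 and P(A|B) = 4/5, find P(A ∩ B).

By definition, P(A|B) = P(A ∩ B) / P(B)
So P(A ∩ B) = P(A|B) × P(B)
= 4/5 × 2/5
= 8/25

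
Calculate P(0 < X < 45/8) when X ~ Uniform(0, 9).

P(0 < X < 45/8) = ∫_{0}^{45/8} f(x) dx
where f(x) = \frac{1}{9}
= \frac{5}{8}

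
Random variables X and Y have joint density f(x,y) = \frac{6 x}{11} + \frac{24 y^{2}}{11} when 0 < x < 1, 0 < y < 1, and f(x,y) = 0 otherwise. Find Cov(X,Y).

E[XY] = ∫∫ xy × f(x,y) dx dy = \frac{4}{11}
E[X] = \frac{6}{11}
E[Y] = \frac{15}{22}
Cov(X,Y) = E[XY] - E[X]E[Y] = - \frac{1}{121}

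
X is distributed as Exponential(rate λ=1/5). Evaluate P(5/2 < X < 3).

P(5/2 < X < 3) = ∫_{5/2}^{3} f(x) dx
where f(x) = \frac{e^{- \frac{x}{5}}}{5}
= - \frac{1}{e^{\frac{3}{5}}} + e^{- \frac{1}{2}}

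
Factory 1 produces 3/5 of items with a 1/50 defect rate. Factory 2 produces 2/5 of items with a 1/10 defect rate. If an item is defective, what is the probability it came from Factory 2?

Using Bayes' theorem:
P(F1) = 3/5, P(D|F1) = 1/50
P(F2) = 2/5, P(D|F2) = 1/10
P(D) = P(D|F1)P(F1) + P(D|F2)P(F2)
     = \frac{13}{250}
P(F2|D) = P(D|F2)P(F2) / P(D)
= \frac{10}{13}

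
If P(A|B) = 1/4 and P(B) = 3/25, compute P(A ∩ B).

By definition, P(A|B) = P(A ∩ B) / P(B)
So P(A ∩ B) = P(A|B) × P(B)
= 1/4 × 3/25
= 3/100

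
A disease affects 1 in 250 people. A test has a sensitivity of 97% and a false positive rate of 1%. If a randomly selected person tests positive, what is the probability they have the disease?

Let D = the rare event, + = positive/flagged.
P(D) = 1/250
P(+|D) = 97/100
P(+|D') = 1/100
P(+) = P(+|D)P(D) + P(+|D')P(D')
     = \frac{97}{100} × \frac{1}{250} + \frac{1}{100} × \frac{249}{250}
     = \frac{173}{12500}
P(D|+) = P(+|D)P(D)/P(+) = \frac{97}{346}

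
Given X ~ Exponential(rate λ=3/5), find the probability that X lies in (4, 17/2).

P(4 < X < 17/2) = ∫_{4}^{17/2} f(x) dx
where f(x) = \frac{3 e^{- \frac{3 x}{5}}}{5}
= - \frac{1}{e^{\frac{51}{10}}} + e^{- \frac{12}{5}}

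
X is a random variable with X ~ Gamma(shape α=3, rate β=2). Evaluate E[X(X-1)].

E[X(X-1)] = E[X² - X] = E[X²] - E[X]
E[X] = \frac{3}{2}
E[X²] = Var(X) + (E[X])² = \frac{3}{4} + (\frac{3}{2})² = 3
E[X(X-1)] = 3 - \frac{3}{2} = \frac{3}{2}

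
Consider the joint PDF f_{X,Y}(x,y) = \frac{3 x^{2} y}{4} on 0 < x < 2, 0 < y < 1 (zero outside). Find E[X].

f_X(x) = ∫_0^1 \frac{3 x^{2} y}{4} dy = \frac{3 x^{2}}{8}
E[X] = ∫_0^2 x × (\frac{3 x^{2}}{8}) dx = \frac{3}{2}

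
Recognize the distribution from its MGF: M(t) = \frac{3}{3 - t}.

The MGF M(t) = \frac{3}{3 - t} is the standard form for the Exponential distribution.
Comparing with the known MGF formula identifies: Exponential(rate λ=3)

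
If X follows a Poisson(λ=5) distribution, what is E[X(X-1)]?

E[X(X-1)] = E[X² - X] = E[X²] - E[X]
E[X] = 5
E[X²] = Var(X) + (E[X])² = 5 + (5)² = 30
E[X(X-1)] = 30 - 5 = 25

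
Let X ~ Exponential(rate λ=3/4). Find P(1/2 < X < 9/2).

P(1/2 < X < 9/2) = ∫_{1/2}^{9/2} f(x) dx
where f(x) = \frac{3 e^{- \frac{3 x}{4}}}{4}
= - \frac{1 - e^{3}}{e^{\frac{27}{8}}}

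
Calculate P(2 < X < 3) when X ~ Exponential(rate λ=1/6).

P(2 < X < 3) = ∫_{2}^{3} f(x) dx
where f(x) = \frac{e^{- \frac{x}{6}}}{6}
= - \frac{1}{e^{\frac{1}{2}}} + e^{- \frac{1}{3}}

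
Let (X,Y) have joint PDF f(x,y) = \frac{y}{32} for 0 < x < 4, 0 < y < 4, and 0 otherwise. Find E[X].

f_X(x) = ∫_0^4 \frac{y}{32} dy = \frac{1}{4}
E[X] = ∫_0^4 x × (\frac{1}{4}) dx = 2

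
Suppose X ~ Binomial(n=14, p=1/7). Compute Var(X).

For X ~ Binomial(n=14, p=1/7):
Var(X) = \frac{12}{7}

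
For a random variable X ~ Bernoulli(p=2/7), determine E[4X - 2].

For X ~ Bernoulli(p=2/7):
E[X] = \frac{2}{7}
E[4X - 2] = 4 × E[X] - 2 = - \frac{6}{7}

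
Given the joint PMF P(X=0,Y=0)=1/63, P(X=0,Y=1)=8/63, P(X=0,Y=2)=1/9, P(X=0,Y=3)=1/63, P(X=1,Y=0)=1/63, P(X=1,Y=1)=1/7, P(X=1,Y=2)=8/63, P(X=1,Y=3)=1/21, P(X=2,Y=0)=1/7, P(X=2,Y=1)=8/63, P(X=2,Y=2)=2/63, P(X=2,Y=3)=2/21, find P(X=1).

P(X=1) = P(X=1,Y=0) + P(X=1,Y=1) + P(X=1,Y=2) + P(X=1,Y=3)
= 1/63 + 1/7 + 8/63 + 1/21
= 1/3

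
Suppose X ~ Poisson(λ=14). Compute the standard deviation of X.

For X ~ Poisson(λ=14):
Var(X) = 14
SD(X) = √(Var(X)) = √(14) = \sqrt{14}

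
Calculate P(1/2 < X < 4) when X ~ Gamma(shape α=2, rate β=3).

P(1/2 < X < 4) = ∫_{1/2}^{4} f(x) dx
where f(x) = 9 x e^{- 3 x}
= - \frac{13}{e^{12}} + \frac{5}{2 e^{\frac{3}{2}}}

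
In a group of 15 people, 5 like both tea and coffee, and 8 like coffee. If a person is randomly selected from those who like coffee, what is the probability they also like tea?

P(A ∩ B) = 5/15 = 1/3
P(B) = 8/15
P(A|B) = P(A ∩ B) / P(B) = (1/3) / (8/15) = 5/8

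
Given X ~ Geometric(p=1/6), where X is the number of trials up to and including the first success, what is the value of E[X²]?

Using the identity E[X²] = Var(X) + (E[X])²:
E[X] = 6
Var(X) = 30
E[X²] = 30 + (6)²
= 66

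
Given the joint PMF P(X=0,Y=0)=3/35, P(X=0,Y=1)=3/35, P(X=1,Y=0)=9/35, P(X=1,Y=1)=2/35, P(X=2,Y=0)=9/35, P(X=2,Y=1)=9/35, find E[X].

First find marginal of X:
P(X=0) = 6/35
P(X=1) = 11/35
P(X=2) = 18/35
E[X] = 0 × 6/35 + 1 × 11/35 + 2 × 18/35 = 47/35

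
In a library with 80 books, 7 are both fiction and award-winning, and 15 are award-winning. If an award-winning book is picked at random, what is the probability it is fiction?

P(A ∩ B) = 7/80
P(B) = 15/80 = 3/16
P(A|B) = P(A ∩ B) / P(B) = (7/80) / (3/16) = 7/15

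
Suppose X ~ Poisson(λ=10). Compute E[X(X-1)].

E[X(X-1)] = E[X² - X] = E[X²] - E[X]
E[X] = 10
E[X²] = Var(X) + (E[X])² = 10 + (10)² = 110
E[X(X-1)] = 110 - 10 = 100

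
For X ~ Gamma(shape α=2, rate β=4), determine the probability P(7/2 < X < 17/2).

P(7/2 < X < 17/2) = ∫_{7/2}^{17/2} f(x) dx
where f(x) = 16 x e^{- 4 x}
= \frac{5 \left(-7 + 3 e^{20}\right)}{e^{34}}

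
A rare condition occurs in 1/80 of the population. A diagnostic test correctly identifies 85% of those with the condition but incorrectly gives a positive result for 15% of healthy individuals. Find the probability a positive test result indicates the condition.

Let D = the rare event, + = positive/flagged.
P(D) = 1/80
P(+|D) = 85/100 = 17/20
P(+|D') = 15/100 = 3/20
P(+) = P(+|D)P(D) + P(+|D')P(D')
     = \frac{17}{20} × \frac{1}{80} + \frac{3}{20} × \frac{79}{80}
     = \frac{127}{800}
P(D|+) = P(+|D)P(D)/P(+) = \frac{17}{254}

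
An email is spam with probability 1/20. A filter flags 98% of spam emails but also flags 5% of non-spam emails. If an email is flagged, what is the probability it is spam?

Let D = the rare event, + = positive/flagged.
P(D) = 1/20
P(+|D) = 98/100 = 49/50
P(+|D') = 5/100 = 1/20
P(+) = P(+|D)P(D) + P(+|D')P(D')
     = \frac{49}{50} × \frac{1}{20} + \frac{1}{20} × \frac{19}{20}
     = \frac{193}{2000}
P(D|+) = P(+|D)P(D)/P(+) = \frac{98}{193}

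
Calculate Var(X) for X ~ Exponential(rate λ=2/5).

For X ~ Exponential(rate λ=2/5):
Var(X) = \frac{25}{4}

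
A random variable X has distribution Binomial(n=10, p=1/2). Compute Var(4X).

For X ~ Binomial(n=10, p=1/2):
Var(X) = \frac{5}{2}
Var(4X) = (4)² × Var(X) = 16 × \frac{5}{2} = 40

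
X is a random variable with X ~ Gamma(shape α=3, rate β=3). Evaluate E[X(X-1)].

E[X(X-1)] = E[X² - X] = E[X²] - E[X]
E[X] = 1
E[X²] = Var(X) + (E[X])² = \frac{1}{3} + (1)² = \frac{4}{3}
E[X(X-1)] = \frac{4}{3} - 1 = \frac{1}{3}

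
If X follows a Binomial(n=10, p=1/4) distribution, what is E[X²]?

Using the identity E[X²] = Var(X) + (E[X])²:
E[X] = \frac{5}{2}
Var(X) = \frac{15}{8}
E[X²] = \frac{15}{8} + (\frac{5}{2})²
= \frac{65}{8}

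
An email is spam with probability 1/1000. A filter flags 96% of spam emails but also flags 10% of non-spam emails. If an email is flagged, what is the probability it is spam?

Let D = the rare event, + = positive/flagged.
P(D) = 1/1000
P(+|D) = 96/100 = 24/25
P(+|D') = 10/100 = 1/10
P(+) = P(+|D)P(D) + P(+|D')P(D')
     = \frac{24}{25} × \frac{1}{1000} + \frac{1}{10} × \frac{999}{1000}
     = \frac{5043}{50000}
P(D|+) = P(+|D)P(D)/P(+) = \frac{16}{1681}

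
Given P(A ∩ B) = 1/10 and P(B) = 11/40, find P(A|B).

P(A|B) = P(A ∩ B) / P(B)
= (1/10) / (11/40)
= 4/11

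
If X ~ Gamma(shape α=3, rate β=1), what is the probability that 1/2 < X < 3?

P(1/2 < X < 3) = ∫_{1/2}^{3} f(x) dx
where f(x) = \frac{x^{2} e^{- x}}{2}
= - \frac{17}{2 e^{3}} + \frac{13}{8 e^{\frac{1}{2}}}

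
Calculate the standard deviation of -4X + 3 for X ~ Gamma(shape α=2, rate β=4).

For X ~ Gamma(shape α=2, rate β=4):
Var(X) = \frac{1}{8}
SD(X) = √(Var(X)) = √(\frac{1}{8}) = \frac{\sqrt{2}}{4}
SD(-4X + 3) = |-4| × SD(X) = 4 × \frac{\sqrt{2}}{4} = \sqrt{2}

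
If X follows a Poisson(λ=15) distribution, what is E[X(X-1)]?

E[X(X-1)] = E[X² - X] = E[X²] - E[X]
E[X] = 15
E[X²] = Var(X) + (E[X])² = 15 + (15)² = 240
E[X(X-1)] = 240 - 15 = 225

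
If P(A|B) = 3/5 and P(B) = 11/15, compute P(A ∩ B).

By definition, P(A|B) = P(A ∩ B) / P(B)
So P(A ∩ B) = P(A|B) × P(B)
= 3/5 × 11/15
= 11/25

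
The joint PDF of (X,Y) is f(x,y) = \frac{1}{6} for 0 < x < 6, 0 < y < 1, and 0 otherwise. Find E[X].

f_X(x) = ∫_0^1 \frac{1}{6} dy = \frac{1}{6}
E[X] = ∫_0^6 x × (\frac{1}{6}) dx = 3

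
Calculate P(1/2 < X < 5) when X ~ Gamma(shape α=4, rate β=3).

P(1/2 < X < 5) = ∫_{1/2}^{5} f(x) dx
where f(x) = \frac{27 x^{3} e^{- 3 x}}{2}
= - \frac{691}{e^{15}} + \frac{67}{16 e^{\frac{3}{2}}}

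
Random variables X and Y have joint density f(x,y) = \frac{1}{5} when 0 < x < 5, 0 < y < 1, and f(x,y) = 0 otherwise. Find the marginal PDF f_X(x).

f_X(x) = ∫_0^1 f(x,y) dy
= ∫_0^1 \frac{1}{5} dy
= \frac{1}{5} for 0 < x < 5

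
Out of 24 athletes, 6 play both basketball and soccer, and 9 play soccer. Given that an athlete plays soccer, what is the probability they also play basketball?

P(A ∩ B) = 6/24 = 1/4
P(B) = 9/24 = 3/8
P(A|B) = P(A ∩ B) / P(B) = (1/4) / (3/8) = 2/3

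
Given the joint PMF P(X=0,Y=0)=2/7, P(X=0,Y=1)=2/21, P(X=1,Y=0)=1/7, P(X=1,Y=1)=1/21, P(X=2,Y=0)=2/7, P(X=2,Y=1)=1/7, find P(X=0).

P(X=0) = P(X=0,Y=0) + P(X=0,Y=1)
= 2/7 + 2/21
= 8/21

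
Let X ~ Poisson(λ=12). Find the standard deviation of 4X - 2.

For X ~ Poisson(λ=12):
Var(X) = 12
SD(X) = √(Var(X)) = √(12) = 2 \sqrt{3}
SD(4X - 2) = |4| × SD(X) = 4 × 2 \sqrt{3} = 8 \sqrt{3}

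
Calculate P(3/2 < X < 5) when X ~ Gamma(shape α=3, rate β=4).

P(3/2 < X < 5) = ∫_{3/2}^{5} f(x) dx
where f(x) = 32 x^{2} e^{- 4 x}
= \frac{-221 + 25 e^{14}}{e^{20}}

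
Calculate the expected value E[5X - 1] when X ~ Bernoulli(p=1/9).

For X ~ Bernoulli(p=1/9):
E[X] = \frac{1}{9}
E[5X - 1] = 5 × E[X] - 1 = - \frac{4}{9}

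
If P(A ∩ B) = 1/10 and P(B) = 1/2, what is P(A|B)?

P(A|B) = P(A ∩ B) / P(B)
= (1/10) / (1/2)
= 1/5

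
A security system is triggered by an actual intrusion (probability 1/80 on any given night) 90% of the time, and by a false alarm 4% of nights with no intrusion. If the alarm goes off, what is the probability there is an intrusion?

Let D = the rare event, + = positive/flagged.
P(D) = 1/80
P(+|D) = 90/100 = 9/10
P(+|D') = 4/100 = 1/25
P(+) = P(+|D)P(D) + P(+|D')P(D')
     = \frac{9}{10} × \frac{1}{80} + \frac{1}{25} × \frac{79}{80}
     = \frac{203}{4000}
P(D|+) = P(+|D)P(D)/P(+) = \frac{45}{203}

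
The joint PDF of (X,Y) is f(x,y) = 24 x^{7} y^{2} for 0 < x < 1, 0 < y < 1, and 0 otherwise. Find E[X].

E[X] = ∫_0^1 ∫_0^1 x × f(x,y) dy dx
= ∫_0^1 ∫_0^1 x × (24 x^{7} y^{2}) dy dx
= \frac{8}{9}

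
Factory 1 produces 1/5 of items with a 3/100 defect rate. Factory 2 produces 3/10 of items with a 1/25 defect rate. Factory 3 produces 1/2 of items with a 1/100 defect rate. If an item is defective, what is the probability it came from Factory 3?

Using Bayes' theorem:
P(F1) = 1/5, P(D|F1) = 3/100
P(F2) = 3/10, P(D|F2) = 1/25
P(F3) = 1/2, P(D|F3) = 1/100
P(D) = P(D|F1)P(F1) + P(D|F2)P(F2) + P(D|F3)P(F3)
     = \frac{23}{1000}
P(F3|D) = P(D|F3)P(F3) / P(D)
= \frac{5}{23}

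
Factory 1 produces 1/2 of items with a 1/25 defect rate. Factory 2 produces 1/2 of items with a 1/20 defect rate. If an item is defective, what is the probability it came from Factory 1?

Using Bayes' theorem:
P(F1) = 1/2, P(D|F1) = 1/25
P(F2) = 1/2, P(D|F2) = 1/20
P(D) = P(D|F1)P(F1) + P(D|F2)P(F2)
     = \frac{9}{200}
P(F1|D) = P(D|F1)P(F1) / P(D)
= \frac{4}{9}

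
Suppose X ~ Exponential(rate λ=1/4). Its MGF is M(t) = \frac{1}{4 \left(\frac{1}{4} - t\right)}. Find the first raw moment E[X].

To find E[X], compute M^(1)(0):
M^(1)(t) = \frac{1}{4 \left(\frac{1}{4} - t\right)^{2}}
M^(1)(0) = 4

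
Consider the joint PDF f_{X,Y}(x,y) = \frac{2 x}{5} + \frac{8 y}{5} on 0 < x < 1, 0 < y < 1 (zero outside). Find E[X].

E[X] = ∫_0^1 ∫_0^1 x × f(x,y) dy dx
= ∫_0^1 ∫_0^1 x × (\frac{2 x}{5} + \frac{8 y}{5}) dy dx
= \frac{8}{15}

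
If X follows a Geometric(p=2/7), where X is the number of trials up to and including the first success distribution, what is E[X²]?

Using the identity E[X²] = Var(X) + (E[X])²:
E[X] = \frac{7}{2}
Var(X) = \frac{35}{4}
E[X²] = \frac{35}{4} + (\frac{7}{2})²
= 21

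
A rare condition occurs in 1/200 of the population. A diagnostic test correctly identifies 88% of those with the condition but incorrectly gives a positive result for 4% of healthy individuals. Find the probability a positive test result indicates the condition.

Let D = the rare event, + = positive/flagged.
P(D) = 1/200
P(+|D) = 88/100 = 22/25
P(+|D') = 4/100 = 1/25
P(+) = P(+|D)P(D) + P(+|D')P(D')
     = \frac{22}{25} × \frac{1}{200} + \frac{1}{25} × \frac{199}{200}
     = \frac{221}{5000}
P(D|+) = P(+|D)P(D)/P(+) = \frac{22}{221}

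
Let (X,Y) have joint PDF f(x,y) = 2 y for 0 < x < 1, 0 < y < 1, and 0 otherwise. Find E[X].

f_X(x) = ∫_0^1 2 y dy = 1
E[X] = ∫_0^1 x × (1) dx = \frac{1}{2}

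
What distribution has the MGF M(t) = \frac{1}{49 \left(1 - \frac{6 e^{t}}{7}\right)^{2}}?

The MGF M(t) = \frac{1}{49 \left(1 - \frac{6 e^{t}}{7}\right)^{2}} is the standard form for the NegativeBinomial distribution.
Comparing with the known MGF formula identifies: NegBin(r=2, p=1/7), X = failures before r-th success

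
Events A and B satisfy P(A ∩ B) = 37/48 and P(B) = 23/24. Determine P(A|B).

P(A|B) = P(A ∩ B) / P(B)
= (37/48) / (23/24)
= 37/46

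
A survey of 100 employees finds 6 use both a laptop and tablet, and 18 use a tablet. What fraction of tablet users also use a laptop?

P(A ∩ B) = 6/100 = 3/50
P(B) = 18/100 = 9/50
P(A|B) = P(A ∩ B) / P(B) = (3/50) / (9/50) = 1/3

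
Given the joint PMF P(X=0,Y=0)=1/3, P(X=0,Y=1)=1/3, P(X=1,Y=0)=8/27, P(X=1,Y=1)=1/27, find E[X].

First find marginal of X:
P(X=0) = 2/3
P(X=1) = 1/3
E[X] = 0 × 2/3 + 1 × 1/3 = 1/3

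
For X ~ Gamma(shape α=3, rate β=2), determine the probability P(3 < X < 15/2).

P(3 < X < 15/2) = ∫_{3}^{15/2} f(x) dx
where f(x) = 4 x^{2} e^{- 2 x}
= \frac{-257 + 50 e^{9}}{2 e^{15}}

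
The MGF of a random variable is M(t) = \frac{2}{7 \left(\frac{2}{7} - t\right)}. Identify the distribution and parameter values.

The MGF M(t) = \frac{2}{7 \left(\frac{2}{7} - t\right)} is the standard form for the Exponential distribution.
Comparing with the known MGF formula identifies: Exponential(rate λ=2/7)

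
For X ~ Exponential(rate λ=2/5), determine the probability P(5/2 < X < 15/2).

P(5/2 < X < 15/2) = ∫_{5/2}^{15/2} f(x) dx
where f(x) = \frac{2 e^{- \frac{2 x}{5}}}{5}
= - \frac{1 - e^{2}}{e^{3}}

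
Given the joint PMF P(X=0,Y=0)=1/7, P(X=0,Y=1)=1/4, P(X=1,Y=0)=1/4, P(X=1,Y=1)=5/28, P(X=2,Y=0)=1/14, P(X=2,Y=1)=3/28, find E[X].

First find marginal of X:
P(X=0) = 11/28
P(X=1) = 3/7
P(X=2) = 5/28
E[X] = 0 × 11/28 + 1 × 3/7 + 2 × 5/28 = 11/14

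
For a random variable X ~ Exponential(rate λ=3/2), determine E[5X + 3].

For X ~ Exponential(rate λ=3/2):
E[X] = \frac{2}{3}
E[5X + 3] = 5 × E[X] + 3 = \frac{19}{3}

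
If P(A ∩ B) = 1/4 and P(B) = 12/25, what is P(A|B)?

P(A|B) = P(A ∩ B) / P(B)
= (1/4) / (12/25)
= 25/48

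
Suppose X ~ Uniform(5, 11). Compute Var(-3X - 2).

For X ~ Uniform(5, 11):
Var(X) = 3
Var(-3X - 2) = (-3)² × Var(X) = 9 × 3 = 27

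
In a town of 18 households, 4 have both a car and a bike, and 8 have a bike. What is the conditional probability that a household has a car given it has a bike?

P(A ∩ B) = 4/18 = 2/9
P(B) = 8/18 = 4/9
P(A|B) = P(A ∩ B) / P(B) = (2/9) / (4/9) = 1/2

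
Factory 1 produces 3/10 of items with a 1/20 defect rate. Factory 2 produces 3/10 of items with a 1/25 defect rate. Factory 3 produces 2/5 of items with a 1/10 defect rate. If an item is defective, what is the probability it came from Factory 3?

Using Bayes' theorem:
P(F1) = 3/10, P(D|F1) = 1/20
P(F2) = 3/10, P(D|F2) = 1/25
P(F3) = 2/5, P(D|F3) = 1/10
P(D) = P(D|F1)P(F1) + P(D|F2)P(F2) + P(D|F3)P(F3)
     = \frac{67}{1000}
P(F3|D) = P(D|F3)P(F3) / P(D)
= \frac{40}{67}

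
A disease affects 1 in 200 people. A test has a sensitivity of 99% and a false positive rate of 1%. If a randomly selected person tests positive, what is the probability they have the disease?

Let D = the rare event, + = positive/flagged.
P(D) = 1/200
P(+|D) = 99/100
P(+|D') = 1/100
P(+) = P(+|D)P(D) + P(+|D')P(D')
     = \frac{99}{100} × \frac{1}{200} + \frac{1}{100} × \frac{199}{200}
     = \frac{149}{10000}
P(D|+) = P(+|D)P(D)/P(+) = \frac{99}{298}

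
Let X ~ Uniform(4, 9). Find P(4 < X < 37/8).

P(4 < X < 37/8) = ∫_{4}^{37/8} f(x) dx
where f(x) = \frac{1}{5}
= \frac{1}{8}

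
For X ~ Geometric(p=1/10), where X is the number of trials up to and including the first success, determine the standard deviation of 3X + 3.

For X ~ Geometric(p=1/10), where X is the number of trials up to and including the first success:
Var(X) = 90
SD(X) = √(Var(X)) = √(90) = 3 \sqrt{10}
SD(3X + 3) = |3| × SD(X) = 3 × 3 \sqrt{10} = 9 \sqrt{10}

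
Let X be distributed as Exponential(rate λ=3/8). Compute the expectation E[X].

For X ~ Exponential(rate λ=3/8), the expected value is:
E[X] = \frac{8}{3}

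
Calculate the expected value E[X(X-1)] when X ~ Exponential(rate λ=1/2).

E[X(X-1)] = E[X² - X] = E[X²] - E[X]
E[X] = 2
E[X²] = Var(X) + (E[X])² = 4 + (2)² = 8
E[X(X-1)] = 8 - 2 = 6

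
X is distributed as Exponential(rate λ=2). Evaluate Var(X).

For X ~ Exponential(rate λ=2):
Var(X) = \frac{1}{4}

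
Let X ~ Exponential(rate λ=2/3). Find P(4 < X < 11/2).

P(4 < X < 11/2) = ∫_{4}^{11/2} f(x) dx
where f(x) = \frac{2 e^{- \frac{2 x}{3}}}{3}
= - \frac{1 - e}{e^{\frac{11}{3}}}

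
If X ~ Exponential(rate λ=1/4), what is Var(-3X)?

For X ~ Exponential(rate λ=1/4):
Var(X) = 16
Var(-3X) = (-3)² × Var(X) = 9 × 16 = 144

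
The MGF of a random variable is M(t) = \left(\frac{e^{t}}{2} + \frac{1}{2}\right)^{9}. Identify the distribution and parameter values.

The MGF M(t) = \left(\frac{e^{t}}{2} + \frac{1}{2}\right)^{9} is the standard form for the Binomial distribution.
Comparing with the known MGF formula identifies: Binomial(n=9, p=1/2)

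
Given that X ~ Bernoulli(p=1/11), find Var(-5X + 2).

For X ~ Bernoulli(p=1/11):
Var(X) = \frac{10}{121}
Var(-5X + 2) = (-5)² × Var(X) = 25 × \frac{10}{121} = \frac{250}{121}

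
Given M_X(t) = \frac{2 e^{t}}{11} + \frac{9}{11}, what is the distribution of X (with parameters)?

The MGF M(t) = \frac{2 e^{t}}{11} + \frac{9}{11} is the standard form for the Bernoulli distribution.
Comparing with the known MGF formula identifies: Bernoulli(p=2/11)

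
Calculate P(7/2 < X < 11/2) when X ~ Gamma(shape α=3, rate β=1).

P(7/2 < X < 11/2) = ∫_{7/2}^{11/2} f(x) dx
where f(x) = \frac{x^{2} e^{- x}}{2}
= \frac{-173 + 85 e^{2}}{8 e^{\frac{11}{2}}}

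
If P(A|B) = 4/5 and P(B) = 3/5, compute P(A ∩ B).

By definition, P(A|B) = P(A ∩ B) / P(B)
So P(A ∩ B) = P(A|B) × P(B)
= 4/5 × 3/5
= 12/25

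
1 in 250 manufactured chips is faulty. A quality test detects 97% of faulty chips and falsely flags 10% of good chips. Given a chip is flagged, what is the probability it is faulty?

Let D = the rare event, + = positive/flagged.
P(D) = 1/250
P(+|D) = 97/100
P(+|D') = 10/100 = 1/10
P(+) = P(+|D)P(D) + P(+|D')P(D')
     = \frac{97}{100} × \frac{1}{250} + \frac{1}{10} × \frac{249}{250}
     = \frac{2587}{25000}
P(D|+) = P(+|D)P(D)/P(+) = \frac{97}{2587}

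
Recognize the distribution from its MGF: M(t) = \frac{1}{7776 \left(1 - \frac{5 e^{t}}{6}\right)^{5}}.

The MGF M(t) = \frac{1}{7776 \left(1 - \frac{5 e^{t}}{6}\right)^{5}} is the standard form for the NegativeBinomial distribution.
Comparing with the known MGF formula identifies: NegBin(r=5, p=1/6), X = failures before r-th success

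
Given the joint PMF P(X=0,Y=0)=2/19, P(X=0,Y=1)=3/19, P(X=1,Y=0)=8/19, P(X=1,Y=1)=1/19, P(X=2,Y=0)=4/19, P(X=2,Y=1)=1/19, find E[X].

First find marginal of X:
P(X=0) = 5/19
P(X=1) = 9/19
P(X=2) = 5/19
E[X] = 0 × 5/19 + 1 × 9/19 + 2 × 5/19 = 1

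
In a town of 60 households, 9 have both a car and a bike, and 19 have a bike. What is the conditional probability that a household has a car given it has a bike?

P(A ∩ B) = 9/60 = 3/20
P(B) = 19/60
P(A|B) = P(A ∩ B) / P(B) = (3/20) / (19/60) = 9/19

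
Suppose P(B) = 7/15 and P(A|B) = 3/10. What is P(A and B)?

By definition, P(A|B) = P(A ∩ B) / P(B)
So P(A ∩ B) = P(A|B) × P(B)
= 3/10 × 7/15
= 7/50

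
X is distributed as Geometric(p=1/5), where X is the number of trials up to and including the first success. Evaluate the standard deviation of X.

For X ~ Geometric(p=1/5), where X is the number of trials up to and including the first success:
Var(X) = 20
SD(X) = √(Var(X)) = √(20) = 2 \sqrt{5}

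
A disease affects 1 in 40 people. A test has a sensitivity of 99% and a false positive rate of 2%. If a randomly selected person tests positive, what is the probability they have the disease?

Let D = the rare event, + = positive/flagged.
P(D) = 1/40
P(+|D) = 99/100
P(+|D') = 2/100 = 1/50
P(+) = P(+|D)P(D) + P(+|D')P(D')
     = \frac{99}{100} × \frac{1}{40} + \frac{1}{50} × \frac{39}{40}
     = \frac{177}{4000}
P(D|+) = P(+|D)P(D)/P(+) = \frac{33}{59}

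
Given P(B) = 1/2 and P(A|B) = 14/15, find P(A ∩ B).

By definition, P(A|B) = P(A ∩ B) / P(B)
So P(A ∩ B) = P(A|B) × P(B)
= 14/15 × 1/2
= 7/15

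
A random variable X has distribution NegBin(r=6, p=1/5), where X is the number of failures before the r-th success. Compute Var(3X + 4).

For X ~ NegBin(r=6, p=1/5), where X is the number of failures before the r-th success:
Var(X) = 120
Var(3X + 4) = (3)² × Var(X) = 9 × 120 = 1080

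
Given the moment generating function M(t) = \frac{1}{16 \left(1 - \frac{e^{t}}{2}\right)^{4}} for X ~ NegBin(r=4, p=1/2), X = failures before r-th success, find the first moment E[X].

To find E[X], compute M^(1)(0):
M^(1)(t) = \frac{e^{t}}{8 \left(1 - \frac{e^{t}}{2}\right)^{5}}
M^(1)(0) = 4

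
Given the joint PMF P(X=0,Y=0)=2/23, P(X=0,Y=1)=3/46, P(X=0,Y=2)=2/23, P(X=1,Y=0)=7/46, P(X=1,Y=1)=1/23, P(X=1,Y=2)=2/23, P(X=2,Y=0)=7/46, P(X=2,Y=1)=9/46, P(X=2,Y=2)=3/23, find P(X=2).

P(X=2) = P(X=2,Y=0) + P(X=2,Y=1) + P(X=2,Y=2)
= 7/46 + 9/46 + 3/23
= 11/23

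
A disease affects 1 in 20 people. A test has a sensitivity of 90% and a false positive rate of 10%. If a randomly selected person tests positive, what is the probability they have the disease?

Let D = the rare event, + = positive/flagged.
P(D) = 1/20
P(+|D) = 90/100 = 9/10
P(+|D') = 10/100 = 1/10
P(+) = P(+|D)P(D) + P(+|D')P(D')
     = \frac{9}{10} × \frac{1}{20} + \frac{1}{10} × \frac{19}{20}
     = \frac{7}{50}
P(D|+) = P(+|D)P(D)/P(+) = \frac{9}{28}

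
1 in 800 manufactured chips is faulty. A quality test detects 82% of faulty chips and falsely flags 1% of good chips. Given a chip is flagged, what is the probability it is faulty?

Let D = the rare event, + = positive/flagged.
P(D) = 1/800
P(+|D) = 82/100 = 41/50
P(+|D') = 1/100
P(+) = P(+|D)P(D) + P(+|D')P(D')
     = \frac{41}{50} × \frac{1}{800} + \frac{1}{100} × \frac{799}{800}
     = \frac{881}{80000}
P(D|+) = P(+|D)P(D)/P(+) = \frac{82}{881}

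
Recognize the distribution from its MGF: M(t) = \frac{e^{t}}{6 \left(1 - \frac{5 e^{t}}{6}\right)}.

The MGF M(t) = \frac{e^{t}}{6 \left(1 - \frac{5 e^{t}}{6}\right)} is the standard form for the Geometric distribution.
Comparing with the known MGF formula identifies: Geometric(p=1/6), X = trial number of first success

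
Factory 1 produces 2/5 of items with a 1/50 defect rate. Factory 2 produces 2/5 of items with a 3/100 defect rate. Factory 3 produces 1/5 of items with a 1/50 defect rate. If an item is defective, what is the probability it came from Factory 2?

Using Bayes' theorem:
P(F1) = 2/5, P(D|F1) = 1/50
P(F2) = 2/5, P(D|F2) = 3/100
P(F3) = 1/5, P(D|F3) = 1/50
P(D) = P(D|F1)P(F1) + P(D|F2)P(F2) + P(D|F3)P(F3)
     = \frac{3}{125}
P(F2|D) = P(D|F2)P(F2) / P(D)
= \frac{1}{2}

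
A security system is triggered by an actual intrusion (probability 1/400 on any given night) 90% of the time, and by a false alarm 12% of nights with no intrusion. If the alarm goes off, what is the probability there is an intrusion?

Let D = the rare event, + = positive/flagged.
P(D) = 1/400
P(+|D) = 90/100 = 9/10
P(+|D') = 12/100 = 3/25
P(+) = P(+|D)P(D) + P(+|D')P(D')
     = \frac{9}{10} × \frac{1}{400} + \frac{3}{25} × \frac{399}{400}
     = \frac{2439}{20000}
P(D|+) = P(+|D)P(D)/P(+) = \frac{5}{271}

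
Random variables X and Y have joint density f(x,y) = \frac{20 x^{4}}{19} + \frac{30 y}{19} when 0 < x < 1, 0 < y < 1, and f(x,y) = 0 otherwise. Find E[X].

E[X] = ∫_0^1 ∫_0^1 x × f(x,y) dy dx
= ∫_0^1 ∫_0^1 x × (\frac{20 x^{4}}{19} + \frac{30 y}{19}) dy dx
= \frac{65}{114}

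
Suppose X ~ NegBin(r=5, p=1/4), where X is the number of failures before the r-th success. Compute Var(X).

For X ~ NegBin(r=5, p=1/4), where X is the number of failures before the r-th success:
Var(X) = 60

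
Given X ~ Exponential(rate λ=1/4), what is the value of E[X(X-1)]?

E[X(X-1)] = E[X² - X] = E[X²] - E[X]
E[X] = 4
E[X²] = Var(X) + (E[X])² = 16 + (4)² = 32
E[X(X-1)] = 32 - 4 = 28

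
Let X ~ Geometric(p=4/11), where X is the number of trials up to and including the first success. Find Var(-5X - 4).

For X ~ Geometric(p=4/11), where X is the number of trials up to and including the first success:
Var(X) = \frac{77}{16}
Var(-5X - 4) = (-5)² × Var(X) = 25 × \frac{77}{16} = \frac{1925}{16}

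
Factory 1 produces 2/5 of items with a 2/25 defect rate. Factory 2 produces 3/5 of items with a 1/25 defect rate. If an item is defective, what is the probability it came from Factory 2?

Using Bayes' theorem:
P(F1) = 2/5, P(D|F1) = 2/25
P(F2) = 3/5, P(D|F2) = 1/25
P(D) = P(D|F1)P(F1) + P(D|F2)P(F2)
     = \frac{7}{125}
P(F2|D) = P(D|F2)P(F2) / P(D)
= \frac{3}{7}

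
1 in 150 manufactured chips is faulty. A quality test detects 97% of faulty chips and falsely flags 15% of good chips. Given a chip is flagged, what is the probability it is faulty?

Let D = the rare event, + = positive/flagged.
P(D) = 1/150
P(+|D) = 97/100
P(+|D') = 15/100 = 3/20
P(+) = P(+|D)P(D) + P(+|D')P(D')
     = \frac{97}{100} × \frac{1}{150} + \frac{3}{20} × \frac{149}{150}
     = \frac{583}{3750}
P(D|+) = P(+|D)P(D)/P(+) = \frac{97}{2332}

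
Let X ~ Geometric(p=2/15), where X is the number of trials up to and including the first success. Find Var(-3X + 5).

For X ~ Geometric(p=2/15), where X is the number of trials up to and including the first success:
Var(X) = \frac{195}{4}
Var(-3X + 5) = (-3)² × Var(X) = 9 × \frac{195}{4} = \frac{1755}{4}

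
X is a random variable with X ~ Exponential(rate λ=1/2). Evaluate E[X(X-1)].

E[X(X-1)] = E[X² - X] = E[X²] - E[X]
E[X] = 2
E[X²] = Var(X) + (E[X])² = 4 + (2)² = 8
E[X(X-1)] = 8 - 2 = 6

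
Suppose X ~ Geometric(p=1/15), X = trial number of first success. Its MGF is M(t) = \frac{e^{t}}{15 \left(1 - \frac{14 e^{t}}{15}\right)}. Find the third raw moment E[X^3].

To find E[X^3], compute M^(3)(0):
M^(1)(t) = \frac{e^{t}}{15 \left(1 - \frac{14 e^{t}}{15}\right)} + \frac{14 e^{2 t}}{225 \left(1 - \frac{14 e^{t}}{15}\right)^{2}}
M^(2)(t) = \frac{e^{t}}{15 \left(1 - \frac{14 e^{t}}{15}\right)} + \frac{14 e^{2 t}}{75 \left(1 - \frac{14 e^{t}}{15}\right)^{2}} + \frac{392 e^{3 t}}{3375 \left(1 - \frac{14 e^{t}}{15}\right)^{3}}
M^(3)(t) = \frac{e^{t}}{15 \left(1 - \frac{14 e^{t}}{15}\right)} + \frac{98 e^{2 t}}{225 \left(1 - \frac{14 e^{t}}{15}\right)^{2}} + \frac{784 e^{3 t}}{1125 \left(1 - \frac{14 e^{t}}{15}\right)^{3}} + \frac{5488 e^{4 t}}{16875 \left(1 - \frac{14 e^{t}}{15}\right)^{4}}
M^(3)(0) = 18915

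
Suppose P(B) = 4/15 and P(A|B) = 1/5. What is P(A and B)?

By definition, P(A|B) = P(A ∩ B) / P(B)
So P(A ∩ B) = P(A|B) × P(B)
= 1/5 × 4/15
= 4/75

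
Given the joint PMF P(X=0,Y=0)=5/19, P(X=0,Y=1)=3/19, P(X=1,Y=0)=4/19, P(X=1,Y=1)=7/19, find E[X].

First find marginal of X:
P(X=0) = 8/19
P(X=1) = 11/19
E[X] = 0 × 8/19 + 1 × 11/19 = 11/19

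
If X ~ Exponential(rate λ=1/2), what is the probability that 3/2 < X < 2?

P(3/2 < X < 2) = ∫_{3/2}^{2} f(x) dx
where f(x) = \frac{e^{- \frac{x}{2}}}{2}
= - \frac{1}{e} + e^{- \frac{3}{4}}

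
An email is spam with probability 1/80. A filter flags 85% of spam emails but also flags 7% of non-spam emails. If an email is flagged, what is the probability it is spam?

Let D = the rare event, + = positive/flagged.
P(D) = 1/80
P(+|D) = 85/100 = 17/20
P(+|D') = 7/100
P(+) = P(+|D)P(D) + P(+|D')P(D')
     = \frac{17}{20} × \frac{1}{80} + \frac{7}{100} × \frac{79}{80}
     = \frac{319}{4000}
P(D|+) = P(+|D)P(D)/P(+) = \frac{85}{638}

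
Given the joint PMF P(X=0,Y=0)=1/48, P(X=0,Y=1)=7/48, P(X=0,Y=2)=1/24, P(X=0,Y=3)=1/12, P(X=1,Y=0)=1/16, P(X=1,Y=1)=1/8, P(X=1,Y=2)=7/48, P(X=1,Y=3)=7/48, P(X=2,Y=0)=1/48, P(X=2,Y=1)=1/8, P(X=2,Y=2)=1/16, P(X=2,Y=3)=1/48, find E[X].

First find marginal of X:
P(X=0) = 7/24
P(X=1) = 23/48
P(X=2) = 11/48
E[X] = 0 × 7/24 + 1 × 23/48 + 2 × 11/48 = 15/16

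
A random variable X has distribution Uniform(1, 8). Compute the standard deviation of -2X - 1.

For X ~ Uniform(1, 8):
Var(X) = \frac{49}{12}
SD(X) = √(Var(X)) = √(\frac{49}{12}) = \frac{7 \sqrt{3}}{6}
SD(-2X - 1) = |-2| × SD(X) = 2 × \frac{7 \sqrt{3}}{6} = \frac{7 \sqrt{3}}{3}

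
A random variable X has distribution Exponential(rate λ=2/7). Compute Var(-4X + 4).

For X ~ Exponential(rate λ=2/7):
Var(X) = \frac{49}{4}
Var(-4X + 4) = (-4)² × Var(X) = 16 × \frac{49}{4} = 196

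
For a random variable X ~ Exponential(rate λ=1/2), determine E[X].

For X ~ Exponential(rate λ=1/2), the expected value is:
E[X] = 2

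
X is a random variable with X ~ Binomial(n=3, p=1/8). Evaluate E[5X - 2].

For X ~ Binomial(n=3, p=1/8):
E[X] = \frac{3}{8}
E[5X - 2] = 5 × E[X] - 2 = - \frac{1}{8}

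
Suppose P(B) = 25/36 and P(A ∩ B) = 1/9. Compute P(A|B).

P(A|B) = P(A ∩ B) / P(B)
= (1/9) / (25/36)
= 4/25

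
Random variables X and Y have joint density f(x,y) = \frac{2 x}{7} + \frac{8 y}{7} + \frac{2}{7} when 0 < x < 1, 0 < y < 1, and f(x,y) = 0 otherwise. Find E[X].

E[X] = ∫_0^1 ∫_0^1 x × f(x,y) dy dx
= ∫_0^1 ∫_0^1 x × (\frac{2 x}{7} + \frac{8 y}{7} + \frac{2}{7}) dy dx
= \frac{11}{21}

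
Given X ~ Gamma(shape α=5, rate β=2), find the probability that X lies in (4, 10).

P(4 < X < 10) = ∫_{4}^{10} f(x) dx
where f(x) = \frac{4 x^{4} e^{- 2 x}}{3}
= \frac{-8221 + 297 e^{12}}{e^{20}}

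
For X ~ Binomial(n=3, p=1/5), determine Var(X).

For X ~ Binomial(n=3, p=1/5):
Var(X) = \frac{12}{25}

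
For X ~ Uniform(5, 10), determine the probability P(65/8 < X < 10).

P(65/8 < X < 10) = ∫_{65/8}^{10} f(x) dx
where f(x) = \frac{1}{5}
= \frac{3}{8}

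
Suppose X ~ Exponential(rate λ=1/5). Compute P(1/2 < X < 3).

P(1/2 < X < 3) = ∫_{1/2}^{3} f(x) dx
where f(x) = \frac{e^{- \frac{x}{5}}}{5}
= - \frac{1}{e^{\frac{3}{5}}} + e^{- \frac{1}{10}}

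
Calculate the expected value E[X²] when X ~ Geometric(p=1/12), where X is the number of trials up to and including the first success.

Using the identity E[X²] = Var(X) + (E[X])²:
E[X] = 12
Var(X) = 132
E[X²] = 132 + (12)²
= 276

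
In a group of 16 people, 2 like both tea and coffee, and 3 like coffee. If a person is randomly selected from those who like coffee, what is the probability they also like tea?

P(A ∩ B) = 2/16 = 1/8
P(B) = 3/16
P(A|B) = P(A ∩ B) / P(B) = (1/8) / (3/16) = 2/3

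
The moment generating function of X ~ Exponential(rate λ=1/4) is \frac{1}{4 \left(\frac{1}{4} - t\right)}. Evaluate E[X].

To find E[X], compute M^(1)(0):
M^(1)(t) = \frac{1}{4 \left(\frac{1}{4} - t\right)^{2}}
M^(1)(0) = 4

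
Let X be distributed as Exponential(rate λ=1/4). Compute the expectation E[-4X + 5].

For X ~ Exponential(rate λ=1/4):
E[X] = 4
E[-4X + 5] = -4 × E[X] + 5 = -11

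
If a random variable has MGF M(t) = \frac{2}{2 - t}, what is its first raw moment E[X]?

To find E[X], compute M^(1)(0):
M^(1)(t) = \frac{2}{\left(2 - t\right)^{2}}
M^(1)(0) = \frac{1}{2}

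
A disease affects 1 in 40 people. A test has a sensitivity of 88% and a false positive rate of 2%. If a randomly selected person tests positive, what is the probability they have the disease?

Let D = the rare event, + = positive/flagged.
P(D) = 1/40
P(+|D) = 88/100 = 22/25
P(+|D') = 2/100 = 1/50
P(+) = P(+|D)P(D) + P(+|D')P(D')
     = \frac{22}{25} × \frac{1}{40} + \frac{1}{50} × \frac{39}{40}
     = \frac{83}{2000}
P(D|+) = P(+|D)P(D)/P(+) = \frac{44}{83}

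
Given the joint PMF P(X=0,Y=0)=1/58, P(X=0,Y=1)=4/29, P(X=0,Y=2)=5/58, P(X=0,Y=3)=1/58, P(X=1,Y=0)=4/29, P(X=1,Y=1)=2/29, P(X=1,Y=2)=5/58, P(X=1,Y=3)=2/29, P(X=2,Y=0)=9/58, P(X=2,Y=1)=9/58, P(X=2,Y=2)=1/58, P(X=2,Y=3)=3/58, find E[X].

First find marginal of X:
P(X=0) = 15/58
P(X=1) = 21/58
P(X=2) = 11/29
E[X] = 0 × 15/58 + 1 × 21/58 + 2 × 11/29 = 65/58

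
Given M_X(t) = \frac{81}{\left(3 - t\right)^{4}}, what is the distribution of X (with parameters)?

The MGF M(t) = \frac{81}{\left(3 - t\right)^{4}} is the standard form for the Gamma distribution.
Comparing with the known MGF formula identifies: Gamma(shape α=4, rate β=3)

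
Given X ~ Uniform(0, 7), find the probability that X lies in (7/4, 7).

P(7/4 < X < 7) = ∫_{7/4}^{7} f(x) dx
where f(x) = \frac{1}{7}
= \frac{3}{4}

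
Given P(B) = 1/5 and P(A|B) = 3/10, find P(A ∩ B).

By definition, P(A|B) = P(A ∩ B) / P(B)
So P(A ∩ B) = P(A|B) × P(B)
= 3/10 × 1/5
= 3/50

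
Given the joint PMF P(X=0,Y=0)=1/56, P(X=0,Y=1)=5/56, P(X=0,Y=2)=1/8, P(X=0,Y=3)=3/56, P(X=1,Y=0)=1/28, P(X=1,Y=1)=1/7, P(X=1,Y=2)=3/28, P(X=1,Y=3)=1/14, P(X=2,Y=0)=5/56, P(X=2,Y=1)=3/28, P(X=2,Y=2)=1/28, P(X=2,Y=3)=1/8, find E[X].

First find marginal of X:
P(X=0) = 2/7
P(X=1) = 5/14
P(X=2) = 5/14
E[X] = 0 × 2/7 + 1 × 5/14 + 2 × 5/14 = 15/14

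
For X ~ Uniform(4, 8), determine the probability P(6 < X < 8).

P(6 < X < 8) = ∫_{6}^{8} f(x) dx
where f(x) = \frac{1}{4}
= \frac{1}{2}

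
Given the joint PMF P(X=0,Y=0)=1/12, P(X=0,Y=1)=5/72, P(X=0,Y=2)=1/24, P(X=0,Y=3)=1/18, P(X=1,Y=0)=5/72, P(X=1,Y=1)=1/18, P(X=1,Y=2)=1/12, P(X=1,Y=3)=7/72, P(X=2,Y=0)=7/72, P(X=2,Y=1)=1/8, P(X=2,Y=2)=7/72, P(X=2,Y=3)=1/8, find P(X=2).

P(X=2) = P(X=2,Y=0) + P(X=2,Y=1) + P(X=2,Y=2) + P(X=2,Y=3)
= 7/72 + 1/8 + 7/72 + 1/8
= 4/9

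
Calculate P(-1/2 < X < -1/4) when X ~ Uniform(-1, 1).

P(-1/2 < X < -1/4) = ∫_{-1/2}^{-1/4} f(x) dx
where f(x) = \frac{1}{2}
= \frac{1}{8}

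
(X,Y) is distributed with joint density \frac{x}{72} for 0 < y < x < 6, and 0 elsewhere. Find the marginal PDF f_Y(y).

f_Y(y) = ∫_y^6 \frac{x}{72} dx = \frac{1}{4} - \frac{y^{2}}{144}
for 0 < y < 6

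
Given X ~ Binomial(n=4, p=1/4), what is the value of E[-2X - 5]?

For X ~ Binomial(n=4, p=1/4):
E[X] = 1
E[-2X - 5] = -2 × E[X] - 5 = -7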